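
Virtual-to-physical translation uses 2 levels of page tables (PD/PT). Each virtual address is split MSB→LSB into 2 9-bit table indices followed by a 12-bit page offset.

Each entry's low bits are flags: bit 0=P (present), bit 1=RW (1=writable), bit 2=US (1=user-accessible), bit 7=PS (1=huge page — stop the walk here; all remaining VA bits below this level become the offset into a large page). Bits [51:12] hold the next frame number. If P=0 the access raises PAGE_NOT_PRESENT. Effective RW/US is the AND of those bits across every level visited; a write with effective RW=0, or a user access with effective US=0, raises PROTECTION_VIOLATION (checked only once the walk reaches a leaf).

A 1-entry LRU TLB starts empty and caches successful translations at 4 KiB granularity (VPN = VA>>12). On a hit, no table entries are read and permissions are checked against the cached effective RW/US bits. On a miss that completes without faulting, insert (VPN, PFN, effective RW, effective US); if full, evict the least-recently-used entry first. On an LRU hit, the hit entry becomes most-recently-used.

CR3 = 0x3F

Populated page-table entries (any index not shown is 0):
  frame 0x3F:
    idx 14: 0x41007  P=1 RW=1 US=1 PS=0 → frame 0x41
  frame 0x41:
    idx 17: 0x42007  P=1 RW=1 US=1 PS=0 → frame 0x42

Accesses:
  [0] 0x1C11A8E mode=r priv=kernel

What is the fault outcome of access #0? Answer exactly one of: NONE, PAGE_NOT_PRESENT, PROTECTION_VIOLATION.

Per-access translation:
#0 VA=0x1C11A8E (r,kernel):
  [0] read 0x3F idx=14: raw=0x41007 flags P=1 W=1 U=1 S=0
  [1] read 0x41 idx=17: raw=0x42007 flags P=1 W=1 U=1 S=0
  → PA=0x42A8E  (2 entries read)

Access #0 fault: NONE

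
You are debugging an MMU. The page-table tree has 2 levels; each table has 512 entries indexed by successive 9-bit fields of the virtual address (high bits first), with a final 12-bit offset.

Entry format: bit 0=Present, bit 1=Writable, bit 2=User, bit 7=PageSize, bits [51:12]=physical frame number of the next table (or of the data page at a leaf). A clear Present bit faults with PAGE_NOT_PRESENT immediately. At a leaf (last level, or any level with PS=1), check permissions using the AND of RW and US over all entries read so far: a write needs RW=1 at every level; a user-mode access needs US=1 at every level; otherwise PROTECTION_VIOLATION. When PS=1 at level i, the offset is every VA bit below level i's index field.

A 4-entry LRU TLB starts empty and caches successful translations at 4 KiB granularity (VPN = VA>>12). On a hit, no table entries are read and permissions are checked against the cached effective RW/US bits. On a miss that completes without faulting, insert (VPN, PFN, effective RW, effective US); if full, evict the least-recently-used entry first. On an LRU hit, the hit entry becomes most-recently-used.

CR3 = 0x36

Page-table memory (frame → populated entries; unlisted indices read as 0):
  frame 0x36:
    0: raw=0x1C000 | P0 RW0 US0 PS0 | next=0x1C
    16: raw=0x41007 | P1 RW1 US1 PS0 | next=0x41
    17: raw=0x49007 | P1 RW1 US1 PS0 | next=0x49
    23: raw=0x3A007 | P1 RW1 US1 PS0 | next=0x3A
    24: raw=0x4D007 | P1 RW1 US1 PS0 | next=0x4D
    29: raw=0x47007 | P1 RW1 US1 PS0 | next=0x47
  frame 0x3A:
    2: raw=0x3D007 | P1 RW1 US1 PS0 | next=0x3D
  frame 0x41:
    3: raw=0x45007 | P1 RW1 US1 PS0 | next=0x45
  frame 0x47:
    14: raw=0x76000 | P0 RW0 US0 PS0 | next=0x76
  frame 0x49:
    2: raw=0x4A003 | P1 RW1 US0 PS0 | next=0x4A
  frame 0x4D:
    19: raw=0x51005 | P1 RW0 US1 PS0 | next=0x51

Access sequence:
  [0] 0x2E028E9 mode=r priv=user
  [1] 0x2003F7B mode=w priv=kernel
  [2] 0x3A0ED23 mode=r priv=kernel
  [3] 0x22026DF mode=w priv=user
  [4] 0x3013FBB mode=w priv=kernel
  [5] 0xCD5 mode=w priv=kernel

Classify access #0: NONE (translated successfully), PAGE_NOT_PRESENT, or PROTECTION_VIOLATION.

Per-access translation:
#0 VA=0x2E028E9 (r,user):
  L0: frame=0x36 idx=23 entry=0x3A007 [P=1 RW=1 US=1 PS=0]
  L1: frame=0x3A idx=2 entry=0x3D007 [P=1 RW=1 US=1 PS=0]
  → PA=0x3D8E9  (2 entries read)
#1 VA=0x2003F7B (w,kernel):
  L0: frame=0x36 idx=16 entry=0x41007 [P=1 RW=1 US=1 PS=0]
  L1: frame=0x41 idx=3 entry=0x45007 [P=1 RW=1 US=1 PS=0]
  → PA=0x45F7B  (2 entries read)
#2 VA=0x3A0ED23 (r,kernel):
  L0: frame=0x36 idx=29 entry=0x47007 [P=1 RW=1 US=1 PS=0]
  L1: frame=0x47 idx=14 entry=0x76000 [P=0 RW=0 US=0 PS=0]
  ✗ PAGE_NOT_PRESENT  [2 reads]
#3 VA=0x22026DF (w,user):
  L0: frame=0x36 idx=17 entry=0x49007 [P=1 RW=1 US=1 PS=0]
  L1: frame=0x49 idx=2 entry=0x4A003 [P=1 RW=1 US=0 PS=0]
  ✗ PROTECTION_VIOLATION  [2 reads]
#4 VA=0x3013FBB (w,kernel):
  L0: frame=0x36 idx=24 entry=0x4D007 [P=1 RW=1 US=1 PS=0]
  L1: frame=0x4D idx=19 entry=0x51005 [P=1 RW=0 US=1 PS=0]
  ✗ PROTECTION_VIOLATION  [2 reads]
#5 VA=0xCD5 (w,kernel):
  L0: frame=0x36 idx=0 entry=0x1C000 [P=0 RW=0 US=0 PS=0]
  ✗ PAGE_NOT_PRESENT  [1 reads]

Access #0 fault: NONE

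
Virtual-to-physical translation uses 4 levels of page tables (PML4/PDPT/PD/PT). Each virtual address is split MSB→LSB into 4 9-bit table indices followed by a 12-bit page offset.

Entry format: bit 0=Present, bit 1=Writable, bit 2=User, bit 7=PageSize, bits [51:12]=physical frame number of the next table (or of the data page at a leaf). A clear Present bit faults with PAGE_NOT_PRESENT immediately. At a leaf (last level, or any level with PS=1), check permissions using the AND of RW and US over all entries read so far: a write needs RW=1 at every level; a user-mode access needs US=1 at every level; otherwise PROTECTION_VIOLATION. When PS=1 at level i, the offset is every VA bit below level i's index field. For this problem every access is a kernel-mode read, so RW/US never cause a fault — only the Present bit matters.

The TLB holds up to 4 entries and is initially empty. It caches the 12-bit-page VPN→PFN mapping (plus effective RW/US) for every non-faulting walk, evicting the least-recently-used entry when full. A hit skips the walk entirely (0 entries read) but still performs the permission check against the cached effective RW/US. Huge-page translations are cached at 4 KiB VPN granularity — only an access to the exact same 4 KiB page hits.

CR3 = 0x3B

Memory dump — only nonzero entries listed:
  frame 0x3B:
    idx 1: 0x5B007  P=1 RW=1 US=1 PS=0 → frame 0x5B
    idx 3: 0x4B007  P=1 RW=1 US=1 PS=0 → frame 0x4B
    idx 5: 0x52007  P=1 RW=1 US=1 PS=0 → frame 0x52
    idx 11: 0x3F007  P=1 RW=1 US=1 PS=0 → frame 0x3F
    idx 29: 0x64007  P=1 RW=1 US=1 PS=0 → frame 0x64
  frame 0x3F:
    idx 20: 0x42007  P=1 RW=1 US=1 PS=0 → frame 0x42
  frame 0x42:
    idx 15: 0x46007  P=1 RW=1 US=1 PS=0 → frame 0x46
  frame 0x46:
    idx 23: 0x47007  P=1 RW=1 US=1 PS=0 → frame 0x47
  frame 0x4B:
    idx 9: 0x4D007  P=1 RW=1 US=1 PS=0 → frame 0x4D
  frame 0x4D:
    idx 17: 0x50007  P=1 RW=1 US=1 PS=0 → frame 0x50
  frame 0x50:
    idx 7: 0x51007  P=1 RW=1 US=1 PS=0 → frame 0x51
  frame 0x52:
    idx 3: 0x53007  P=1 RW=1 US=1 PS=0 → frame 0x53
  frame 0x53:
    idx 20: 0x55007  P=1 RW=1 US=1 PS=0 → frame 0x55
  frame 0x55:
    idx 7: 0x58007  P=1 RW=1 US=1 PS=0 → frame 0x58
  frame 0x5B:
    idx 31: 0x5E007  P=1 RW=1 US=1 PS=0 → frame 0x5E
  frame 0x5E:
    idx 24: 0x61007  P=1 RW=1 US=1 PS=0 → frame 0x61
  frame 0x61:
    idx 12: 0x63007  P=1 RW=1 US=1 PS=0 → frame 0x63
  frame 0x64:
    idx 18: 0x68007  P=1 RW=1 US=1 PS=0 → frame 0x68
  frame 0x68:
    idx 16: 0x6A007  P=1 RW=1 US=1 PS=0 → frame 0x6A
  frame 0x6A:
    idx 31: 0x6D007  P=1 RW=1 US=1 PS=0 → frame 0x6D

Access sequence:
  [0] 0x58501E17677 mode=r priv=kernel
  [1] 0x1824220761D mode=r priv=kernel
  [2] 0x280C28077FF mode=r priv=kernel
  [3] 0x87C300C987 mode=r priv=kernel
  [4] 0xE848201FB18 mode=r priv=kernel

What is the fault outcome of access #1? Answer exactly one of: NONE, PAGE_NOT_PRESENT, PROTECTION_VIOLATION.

Walk each access:
#0 VA=0x58501E17677 (r,kernel):
  L0: frame=0x3B idx=11 entry=0x3F007 [P=1 RW=1 US=1 PS=0]
  L1: frame=0x3F idx=20 entry=0x42007 [P=1 RW=1 US=1 PS=0]
  L2: frame=0x42 idx=15 entry=0x46007 [P=1 RW=1 US=1 PS=0]
  L3: frame=0x46 idx=23 entry=0x47007 [P=1 RW=1 US=1 PS=0]
  → PA=0x47677  (4 entries read)
#1 VA=0x1824220761D (r,kernel):
  L0: frame=0x3B idx=3 entry=0x4B007 [P=1 RW=1 US=1 PS=0]
  L1: frame=0x4B idx=9 entry=0x4D007 [P=1 RW=1 US=1 PS=0]
  L2: frame=0x4D idx=17 entry=0x50007 [P=1 RW=1 US=1 PS=0]
  L3: frame=0x50 idx=7 entry=0x51007 [P=1 RW=1 US=1 PS=0]
  → PA=0x5161D  (4 entries read)
#2 VA=0x280C28077FF (r,kernel):
  L0: frame=0x3B idx=5 entry=0x52007 [P=1 RW=1 US=1 PS=0]
  L1: frame=0x52 idx=3 entry=0x53007 [P=1 RW=1 US=1 PS=0]
  L2: frame=0x53 idx=20 entry=0x55007 [P=1 RW=1 US=1 PS=0]
  L3: frame=0x55 idx=7 entry=0x58007 [P=1 RW=1 US=1 PS=0]
  → PA=0x587FF  (4 entries read)
#3 VA=0x87C300C987 (r,kernel):
  L0: frame=0x3B idx=1 entry=0x5B007 [P=1 RW=1 US=1 PS=0]
  L1: frame=0x5B idx=31 entry=0x5E007 [P=1 RW=1 US=1 PS=0]
  L2: frame=0x5E idx=24 entry=0x61007 [P=1 RW=1 US=1 PS=0]
  L3: frame=0x61 idx=12 entry=0x63007 [P=1 RW=1 US=1 PS=0]
  → PA=0x63987  (4 entries read)
#4 VA=0xE848201FB18 (r,kernel):
  L0: frame=0x3B idx=29 entry=0x64007 [P=1 RW=1 US=1 PS=0]
  L1: frame=0x64 idx=18 entry=0x68007 [P=1 RW=1 US=1 PS=0]
  L2: frame=0x68 idx=16 entry=0x6A007 [P=1 RW=1 US=1 PS=0]
  L3: frame=0x6A idx=31 entry=0x6D007 [P=1 RW=1 US=1 PS=0]
  → PA=0x6DB18  (4 entries read)

Access #1 fault: NONE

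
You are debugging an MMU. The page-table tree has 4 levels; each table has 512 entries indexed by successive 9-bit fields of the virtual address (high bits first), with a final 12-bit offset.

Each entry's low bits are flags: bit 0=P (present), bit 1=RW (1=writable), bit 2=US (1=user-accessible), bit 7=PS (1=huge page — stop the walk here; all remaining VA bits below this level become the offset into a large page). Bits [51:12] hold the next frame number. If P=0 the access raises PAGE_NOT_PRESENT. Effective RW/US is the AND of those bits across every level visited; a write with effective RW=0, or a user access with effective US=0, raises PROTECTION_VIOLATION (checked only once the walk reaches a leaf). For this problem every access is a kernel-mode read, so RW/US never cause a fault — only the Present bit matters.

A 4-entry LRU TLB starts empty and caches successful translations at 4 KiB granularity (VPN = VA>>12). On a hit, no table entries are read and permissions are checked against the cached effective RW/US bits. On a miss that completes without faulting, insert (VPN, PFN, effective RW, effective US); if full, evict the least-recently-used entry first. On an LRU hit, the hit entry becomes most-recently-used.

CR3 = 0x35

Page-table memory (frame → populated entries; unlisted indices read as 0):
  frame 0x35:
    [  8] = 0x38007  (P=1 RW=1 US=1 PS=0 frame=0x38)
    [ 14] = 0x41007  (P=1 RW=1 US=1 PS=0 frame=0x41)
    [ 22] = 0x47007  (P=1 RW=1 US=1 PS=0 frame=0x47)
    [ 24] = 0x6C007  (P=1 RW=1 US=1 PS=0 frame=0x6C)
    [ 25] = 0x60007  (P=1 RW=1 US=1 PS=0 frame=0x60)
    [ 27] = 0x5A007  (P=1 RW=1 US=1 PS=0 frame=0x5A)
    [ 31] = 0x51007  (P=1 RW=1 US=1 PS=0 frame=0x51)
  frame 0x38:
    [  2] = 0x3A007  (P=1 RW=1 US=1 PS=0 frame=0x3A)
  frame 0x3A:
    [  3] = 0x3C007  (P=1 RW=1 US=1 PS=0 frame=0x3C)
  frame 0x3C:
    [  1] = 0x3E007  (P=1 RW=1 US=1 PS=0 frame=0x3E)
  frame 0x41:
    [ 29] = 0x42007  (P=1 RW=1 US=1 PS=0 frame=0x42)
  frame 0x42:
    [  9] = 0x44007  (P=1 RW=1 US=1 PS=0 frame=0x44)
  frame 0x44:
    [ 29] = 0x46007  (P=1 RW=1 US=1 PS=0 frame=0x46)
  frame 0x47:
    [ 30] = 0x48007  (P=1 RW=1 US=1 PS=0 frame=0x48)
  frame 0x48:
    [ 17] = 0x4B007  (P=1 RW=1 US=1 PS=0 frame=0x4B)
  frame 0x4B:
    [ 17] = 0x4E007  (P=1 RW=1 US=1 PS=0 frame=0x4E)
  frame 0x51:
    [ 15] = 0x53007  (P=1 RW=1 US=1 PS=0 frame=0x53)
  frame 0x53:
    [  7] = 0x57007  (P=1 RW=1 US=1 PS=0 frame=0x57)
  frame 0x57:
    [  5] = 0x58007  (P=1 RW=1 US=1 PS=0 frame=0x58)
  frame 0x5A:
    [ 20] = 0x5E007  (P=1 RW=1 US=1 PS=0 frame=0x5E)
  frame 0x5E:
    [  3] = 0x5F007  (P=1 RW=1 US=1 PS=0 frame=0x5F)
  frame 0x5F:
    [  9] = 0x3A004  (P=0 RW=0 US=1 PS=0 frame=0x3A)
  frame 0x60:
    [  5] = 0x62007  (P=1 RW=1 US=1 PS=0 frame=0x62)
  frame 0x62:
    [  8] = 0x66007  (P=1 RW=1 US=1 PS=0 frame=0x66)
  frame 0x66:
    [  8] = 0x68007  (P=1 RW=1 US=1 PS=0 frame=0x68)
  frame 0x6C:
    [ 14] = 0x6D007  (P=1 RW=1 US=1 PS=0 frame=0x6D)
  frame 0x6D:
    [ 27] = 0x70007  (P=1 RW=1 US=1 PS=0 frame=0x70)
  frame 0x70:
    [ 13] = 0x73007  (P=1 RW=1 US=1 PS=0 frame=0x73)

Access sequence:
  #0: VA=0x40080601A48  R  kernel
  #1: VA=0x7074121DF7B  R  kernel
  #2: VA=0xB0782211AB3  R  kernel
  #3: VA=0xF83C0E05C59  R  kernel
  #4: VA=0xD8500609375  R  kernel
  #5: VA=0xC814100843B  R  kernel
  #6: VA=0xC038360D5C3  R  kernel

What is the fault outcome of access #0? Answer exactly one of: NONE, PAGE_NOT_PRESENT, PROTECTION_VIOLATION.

Per-access translation:
#0 VA=0x40080601A48 (r,kernel):
  L0 @0x35[8] → 0x38007  P=1,RW=1,US=1,PS=0
  L1 @0x38[2] → 0x3A007  P=1,RW=1,US=1,PS=0
  L2 @0x3A[3] → 0x3C007  P=1,RW=1,US=1,PS=0
  L3 @0x3C[1] → 0x3E007  P=1,RW=1,US=1,PS=0
  → PA=0x3EA48  (4 entries read)
#1 VA=0x7074121DF7B (r,kernel):
  L0 @0x35[14] → 0x41007  P=1,RW=1,US=1,PS=0
  L1 @0x41[29] → 0x42007  P=1,RW=1,US=1,PS=0
  L2 @0x42[9] → 0x44007  P=1,RW=1,US=1,PS=0
  L3 @0x44[29] → 0x46007  P=1,RW=1,US=1,PS=0
  → PA=0x46F7B  (4 entries read)
#2 VA=0xB0782211AB3 (r,kernel):
  L0 @0x35[22] → 0x47007  P=1,RW=1,US=1,PS=0
  L1 @0x47[30] → 0x48007  P=1,RW=1,US=1,PS=0
  L2 @0x48[17] → 0x4B007  P=1,RW=1,US=1,PS=0
  L3 @0x4B[17] → 0x4E007  P=1,RW=1,US=1,PS=0
  → PA=0x4EAB3  (4 entries read)
#3 VA=0xF83C0E05C59 (r,kernel):
  L0 @0x35[31] → 0x51007  P=1,RW=1,US=1,PS=0
  L1 @0x51[15] → 0x53007  P=1,RW=1,US=1,PS=0
  L2 @0x53[7] → 0x57007  P=1,RW=1,US=1,PS=0
  L3 @0x57[5] → 0x58007  P=1,RW=1,US=1,PS=0
  → PA=0x58C59  (4 entries read)
#4 VA=0xD8500609375 (r,kernel):
  L0 @0x35[27] → 0x5A007  P=1,RW=1,US=1,PS=0
  L1 @0x5A[20] → 0x5E007  P=1,RW=1,US=1,PS=0
  L2 @0x5E[3] → 0x5F007  P=1,RW=1,US=1,PS=0
  L3 @0x5F[9] → 0x3A004  P=0,RW=0,US=1,PS=0
  → PAGE_NOT_PRESENT  (4 entries read)
#5 VA=0xC814100843B (r,kernel):
  L0 @0x35[25] → 0x60007  P=1,RW=1,US=1,PS=0
  L1 @0x60[5] → 0x62007  P=1,RW=1,US=1,PS=0
  L2 @0x62[8] → 0x66007  P=1,RW=1,US=1,PS=0
  L3 @0x66[8] → 0x68007  P=1,RW=1,US=1,PS=0
  → PA=0x6843B  (4 entries read)
#6 VA=0xC038360D5C3 (r,kernel):
  L0 @0x35[24] → 0x6C007  P=1,RW=1,US=1,PS=0
  L1 @0x6C[14] → 0x6D007  P=1,RW=1,US=1,PS=0
  L2 @0x6D[27] → 0x70007  P=1,RW=1,US=1,PS=0
  L3 @0x70[13] → 0x73007  P=1,RW=1,US=1,PS=0
  → PA=0x735C3  (4 entries read)

Access #0 fault: NONE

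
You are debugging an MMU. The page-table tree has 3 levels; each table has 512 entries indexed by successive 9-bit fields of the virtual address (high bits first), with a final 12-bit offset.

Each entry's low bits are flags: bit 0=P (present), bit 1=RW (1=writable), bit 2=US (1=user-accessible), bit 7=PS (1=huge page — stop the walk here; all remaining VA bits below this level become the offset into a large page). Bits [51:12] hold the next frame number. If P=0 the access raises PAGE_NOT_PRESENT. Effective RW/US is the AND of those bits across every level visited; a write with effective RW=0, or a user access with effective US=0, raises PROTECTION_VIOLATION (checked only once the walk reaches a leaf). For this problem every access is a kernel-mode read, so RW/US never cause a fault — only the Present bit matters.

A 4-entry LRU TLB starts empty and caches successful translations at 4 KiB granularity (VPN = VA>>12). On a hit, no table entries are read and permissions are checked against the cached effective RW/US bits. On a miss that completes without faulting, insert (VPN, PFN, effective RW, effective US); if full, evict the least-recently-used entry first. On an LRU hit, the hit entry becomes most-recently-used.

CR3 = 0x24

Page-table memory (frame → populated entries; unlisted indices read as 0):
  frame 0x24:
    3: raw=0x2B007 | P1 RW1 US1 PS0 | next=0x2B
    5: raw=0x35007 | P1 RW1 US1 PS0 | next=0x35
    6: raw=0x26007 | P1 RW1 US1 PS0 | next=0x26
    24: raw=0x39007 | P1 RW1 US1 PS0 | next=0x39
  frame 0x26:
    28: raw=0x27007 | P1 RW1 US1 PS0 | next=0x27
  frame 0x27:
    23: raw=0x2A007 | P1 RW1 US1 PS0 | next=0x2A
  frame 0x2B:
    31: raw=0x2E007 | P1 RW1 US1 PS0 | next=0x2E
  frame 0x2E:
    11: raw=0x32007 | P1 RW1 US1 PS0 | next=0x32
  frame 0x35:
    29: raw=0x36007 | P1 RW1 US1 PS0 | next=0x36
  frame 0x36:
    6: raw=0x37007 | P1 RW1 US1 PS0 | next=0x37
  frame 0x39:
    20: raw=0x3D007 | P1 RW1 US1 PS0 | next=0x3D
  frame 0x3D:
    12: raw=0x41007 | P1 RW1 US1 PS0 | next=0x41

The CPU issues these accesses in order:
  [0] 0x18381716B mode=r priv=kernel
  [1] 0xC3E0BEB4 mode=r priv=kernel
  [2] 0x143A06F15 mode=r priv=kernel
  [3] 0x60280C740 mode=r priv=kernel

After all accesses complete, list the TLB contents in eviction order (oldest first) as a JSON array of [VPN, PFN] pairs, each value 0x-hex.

Per-access translation:
#0 VA=0x18381716B (r,kernel):
  L0 @0x24[6] → 0x26007  P=1,RW=1,US=1,PS=0
  L1 @0x26[28] → 0x27007  P=1,RW=1,US=1,PS=0
  L2 @0x27[23] → 0x2A007  P=1,RW=1,US=1,PS=0
  → PA=0x2A16B  (3 entries read)
#1 VA=0xC3E0BEB4 (r,kernel):
  L0 @0x24[3] → 0x2B007  P=1,RW=1,US=1,PS=0
  L1 @0x2B[31] → 0x2E007  P=1,RW=1,US=1,PS=0
  L2 @0x2E[11] → 0x32007  P=1,RW=1,US=1,PS=0
  → PA=0x32EB4  (3 entries read)
#2 VA=0x143A06F15 (r,kernel):
  L0 @0x24[5] → 0x35007  P=1,RW=1,US=1,PS=0
  L1 @0x35[29] → 0x36007  P=1,RW=1,US=1,PS=0
  L2 @0x36[6] → 0x37007  P=1,RW=1,US=1,PS=0
  → PA=0x37F15  (3 entries read)
#3 VA=0x60280C740 (r,kernel):
  L0 @0x24[24] → 0x39007  P=1,RW=1,US=1,PS=0
  L1 @0x39[20] → 0x3D007  P=1,RW=1,US=1,PS=0
  L2 @0x3D[12] → 0x41007  P=1,RW=1,US=1,PS=0
  → PA=0x41740  (3 entries read)

TLB: [["0x183817", "0x2A"], ["0xC3E0B", "0x32"], ["0x143A06", "0x37"], ["0x60280C", "0x41"]]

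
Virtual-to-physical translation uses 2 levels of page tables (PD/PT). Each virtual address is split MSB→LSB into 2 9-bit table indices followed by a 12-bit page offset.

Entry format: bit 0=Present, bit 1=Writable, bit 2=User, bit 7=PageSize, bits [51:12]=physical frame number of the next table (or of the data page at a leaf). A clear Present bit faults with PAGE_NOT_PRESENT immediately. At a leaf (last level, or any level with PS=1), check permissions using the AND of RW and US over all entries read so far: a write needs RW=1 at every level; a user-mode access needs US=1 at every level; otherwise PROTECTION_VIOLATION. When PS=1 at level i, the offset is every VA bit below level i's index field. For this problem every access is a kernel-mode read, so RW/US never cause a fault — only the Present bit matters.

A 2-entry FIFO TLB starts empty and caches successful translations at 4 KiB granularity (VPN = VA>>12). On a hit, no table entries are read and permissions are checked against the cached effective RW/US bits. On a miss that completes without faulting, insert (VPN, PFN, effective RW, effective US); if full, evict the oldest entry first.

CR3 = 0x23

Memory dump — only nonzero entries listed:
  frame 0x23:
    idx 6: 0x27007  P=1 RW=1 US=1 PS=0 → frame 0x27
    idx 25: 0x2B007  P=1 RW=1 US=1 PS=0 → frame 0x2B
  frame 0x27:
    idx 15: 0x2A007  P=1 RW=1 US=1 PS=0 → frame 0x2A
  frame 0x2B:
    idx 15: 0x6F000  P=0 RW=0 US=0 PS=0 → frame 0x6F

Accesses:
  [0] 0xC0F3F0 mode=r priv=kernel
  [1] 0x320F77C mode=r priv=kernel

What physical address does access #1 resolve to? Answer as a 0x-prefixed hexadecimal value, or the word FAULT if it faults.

Per-access translation:
#0 VA=0xC0F3F0 (r,kernel):
  [0] read 0x23 idx=6: raw=0x27007 flags P=1 W=1 U=1 S=0
  [1] read 0x27 idx=15: raw=0x2A007 flags P=1 W=1 U=1 S=0
  ⇒ phys 0x2A3F0  [2 reads]
#1 VA=0x320F77C (r,kernel):
  [0] read 0x23 idx=25: raw=0x2B007 flags P=1 W=1 U=1 S=0
  [1] read 0x2B idx=15: raw=0x6F000 flags P=0 W=0 U=0 S=0
  ⇒ fault: PAGE_NOT_PRESENT  — 2 lookups

Access #1 PA: FAULT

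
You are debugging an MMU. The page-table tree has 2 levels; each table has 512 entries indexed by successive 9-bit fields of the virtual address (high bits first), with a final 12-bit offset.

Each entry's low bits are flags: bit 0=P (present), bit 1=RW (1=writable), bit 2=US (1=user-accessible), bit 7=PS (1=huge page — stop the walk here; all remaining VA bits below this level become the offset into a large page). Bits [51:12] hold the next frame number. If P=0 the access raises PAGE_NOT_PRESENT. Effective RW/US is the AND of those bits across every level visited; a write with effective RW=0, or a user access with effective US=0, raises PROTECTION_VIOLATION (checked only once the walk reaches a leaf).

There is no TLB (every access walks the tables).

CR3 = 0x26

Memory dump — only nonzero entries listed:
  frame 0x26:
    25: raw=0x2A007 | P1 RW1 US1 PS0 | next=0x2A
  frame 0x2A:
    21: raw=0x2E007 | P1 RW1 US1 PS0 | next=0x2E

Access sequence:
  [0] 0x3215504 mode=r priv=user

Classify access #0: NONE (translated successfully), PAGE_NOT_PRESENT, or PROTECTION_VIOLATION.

Trace:
#0 VA=0x3215504 (r,user):
  [0] read 0x26 idx=25: raw=0x2A007 flags P=1 W=1 U=1 S=0
  [1] read 0x2A idx=21: raw=0x2E007 flags P=1 W=1 U=1 S=0
  ✓ 0x2E504  — 2 lookups

Access #0 fault: NONE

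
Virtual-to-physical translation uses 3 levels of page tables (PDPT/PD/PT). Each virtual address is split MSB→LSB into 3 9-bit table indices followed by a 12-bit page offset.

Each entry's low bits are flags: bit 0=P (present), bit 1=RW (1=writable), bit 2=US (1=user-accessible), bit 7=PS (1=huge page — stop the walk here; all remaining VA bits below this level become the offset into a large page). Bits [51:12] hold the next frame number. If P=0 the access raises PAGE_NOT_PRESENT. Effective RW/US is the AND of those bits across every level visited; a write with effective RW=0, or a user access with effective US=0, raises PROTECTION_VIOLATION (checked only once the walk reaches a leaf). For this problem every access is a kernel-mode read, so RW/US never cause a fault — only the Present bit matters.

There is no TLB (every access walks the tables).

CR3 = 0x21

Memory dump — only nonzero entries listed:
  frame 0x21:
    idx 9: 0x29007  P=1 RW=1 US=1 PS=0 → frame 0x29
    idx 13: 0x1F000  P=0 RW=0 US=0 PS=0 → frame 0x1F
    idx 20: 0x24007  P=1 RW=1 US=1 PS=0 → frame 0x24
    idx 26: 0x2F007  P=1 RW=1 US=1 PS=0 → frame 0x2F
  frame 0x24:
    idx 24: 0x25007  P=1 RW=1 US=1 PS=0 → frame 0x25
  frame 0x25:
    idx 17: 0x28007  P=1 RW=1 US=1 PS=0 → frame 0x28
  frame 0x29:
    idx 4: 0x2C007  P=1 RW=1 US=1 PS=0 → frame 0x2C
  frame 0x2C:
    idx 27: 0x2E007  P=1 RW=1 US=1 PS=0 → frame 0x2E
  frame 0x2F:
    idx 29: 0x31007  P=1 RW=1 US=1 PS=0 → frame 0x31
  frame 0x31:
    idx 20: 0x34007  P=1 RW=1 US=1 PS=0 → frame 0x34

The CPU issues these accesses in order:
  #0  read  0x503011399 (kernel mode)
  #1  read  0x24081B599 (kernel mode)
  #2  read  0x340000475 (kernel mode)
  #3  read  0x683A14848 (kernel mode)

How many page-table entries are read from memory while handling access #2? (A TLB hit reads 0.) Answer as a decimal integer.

Per-access translation:
#0 VA=0x503011399 (r,kernel):
  lvl0: tbl 0x21, slot 20 ⇒ 0x24007 (P1/RW1/US1/PS0)
  lvl1: tbl 0x24, slot 24 ⇒ 0x25007 (P1/RW1/US1/PS0)
  lvl2: tbl 0x25, slot 17 ⇒ 0x28007 (P1/RW1/US1/PS0)
  → PA=0x28399  (3 entries read)
#1 VA=0x24081B599 (r,kernel):
  lvl0: tbl 0x21, slot 9 ⇒ 0x29007 (P1/RW1/US1/PS0)
  lvl1: tbl 0x29, slot 4 ⇒ 0x2C007 (P1/RW1/US1/PS0)
  lvl2: tbl 0x2C, slot 27 ⇒ 0x2E007 (P1/RW1/US1/PS0)
  → PA=0x2E599  (3 entries read)
#2 VA=0x340000475 (r,kernel):
  lvl0: tbl 0x21, slot 13 ⇒ 0x1F000 (P0/RW0/US0/PS0)
  → PAGE_NOT_PRESENT  (1 entries read)
#3 VA=0x683A14848 (r,kernel):
  lvl0: tbl 0x21, slot 26 ⇒ 0x2F007 (P1/RW1/US1/PS0)
  lvl1: tbl 0x2F, slot 29 ⇒ 0x31007 (P1/RW1/US1/PS0)
  lvl2: tbl 0x31, slot 20 ⇒ 0x34007 (P1/RW1/US1/PS0)
  → PA=0x34848  (3 entries read)

Entries read for #2: 1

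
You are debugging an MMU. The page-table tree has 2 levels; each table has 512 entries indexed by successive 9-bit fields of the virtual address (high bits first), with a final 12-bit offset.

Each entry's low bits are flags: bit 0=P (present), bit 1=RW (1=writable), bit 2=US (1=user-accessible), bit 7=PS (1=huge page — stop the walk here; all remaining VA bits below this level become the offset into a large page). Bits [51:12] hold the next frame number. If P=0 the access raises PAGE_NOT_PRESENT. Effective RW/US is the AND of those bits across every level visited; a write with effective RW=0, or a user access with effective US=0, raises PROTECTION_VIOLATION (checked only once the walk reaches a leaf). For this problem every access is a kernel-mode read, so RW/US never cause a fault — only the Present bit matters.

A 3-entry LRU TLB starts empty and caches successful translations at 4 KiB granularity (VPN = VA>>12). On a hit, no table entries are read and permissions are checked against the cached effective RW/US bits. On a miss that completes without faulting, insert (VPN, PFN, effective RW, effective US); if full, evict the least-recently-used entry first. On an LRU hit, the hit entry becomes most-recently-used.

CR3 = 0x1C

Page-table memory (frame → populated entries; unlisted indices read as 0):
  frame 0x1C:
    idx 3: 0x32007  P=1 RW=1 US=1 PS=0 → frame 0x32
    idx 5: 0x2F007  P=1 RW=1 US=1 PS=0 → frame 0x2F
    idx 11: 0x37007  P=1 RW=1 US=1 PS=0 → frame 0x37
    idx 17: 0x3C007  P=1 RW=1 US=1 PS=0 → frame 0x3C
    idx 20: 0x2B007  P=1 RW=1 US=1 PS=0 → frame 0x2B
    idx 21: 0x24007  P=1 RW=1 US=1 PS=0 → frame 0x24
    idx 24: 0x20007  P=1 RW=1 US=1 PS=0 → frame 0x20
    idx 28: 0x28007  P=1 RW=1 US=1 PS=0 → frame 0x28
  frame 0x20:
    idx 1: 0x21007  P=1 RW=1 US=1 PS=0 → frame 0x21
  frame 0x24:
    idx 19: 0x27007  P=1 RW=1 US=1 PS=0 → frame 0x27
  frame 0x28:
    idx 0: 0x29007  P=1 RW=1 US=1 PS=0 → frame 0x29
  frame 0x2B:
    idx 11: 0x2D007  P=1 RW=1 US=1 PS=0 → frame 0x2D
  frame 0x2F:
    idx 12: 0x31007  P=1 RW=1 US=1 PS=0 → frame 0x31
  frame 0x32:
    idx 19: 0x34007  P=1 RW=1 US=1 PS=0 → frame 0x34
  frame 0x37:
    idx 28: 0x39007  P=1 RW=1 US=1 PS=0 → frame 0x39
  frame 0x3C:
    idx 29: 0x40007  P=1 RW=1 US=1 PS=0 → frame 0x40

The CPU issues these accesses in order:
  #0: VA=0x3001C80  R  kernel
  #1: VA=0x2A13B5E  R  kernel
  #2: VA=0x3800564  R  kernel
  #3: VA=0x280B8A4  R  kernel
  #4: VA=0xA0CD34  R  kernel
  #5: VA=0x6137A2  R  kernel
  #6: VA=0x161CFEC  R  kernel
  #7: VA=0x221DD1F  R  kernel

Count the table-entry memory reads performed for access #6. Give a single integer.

Walk each access:
#0 VA=0x3001C80 (r,kernel):
  lvl0: tbl 0x1C, slot 24 ⇒ 0x20007 (P1/RW1/US1/PS0)
  lvl1: tbl 0x20, slot 1 ⇒ 0x21007 (P1/RW1/US1/PS0)
  → PA=0x21C80  (2 entries read)
#1 VA=0x2A13B5E (r,kernel):
  lvl0: tbl 0x1C, slot 21 ⇒ 0x24007 (P1/RW1/US1/PS0)
  lvl1: tbl 0x24, slot 19 ⇒ 0x27007 (P1/RW1/US1/PS0)
  → PA=0x27B5E  (2 entries read)
#2 VA=0x3800564 (r,kernel):
  lvl0: tbl 0x1C, slot 28 ⇒ 0x28007 (P1/RW1/US1/PS0)
  lvl1: tbl 0x28, slot 0 ⇒ 0x29007 (P1/RW1/US1/PS0)
  → PA=0x29564  (2 entries read)
#3 VA=0x280B8A4 (r,kernel):
  lvl0: tbl 0x1C, slot 20 ⇒ 0x2B007 (P1/RW1/US1/PS0)
  lvl1: tbl 0x2B, slot 11 ⇒ 0x2D007 (P1/RW1/US1/PS0)
  → PA=0x2D8A4  (2 entries read)
#4 VA=0xA0CD34 (r,kernel):
  lvl0: tbl 0x1C, slot 5 ⇒ 0x2F007 (P1/RW1/US1/PS0)
  lvl1: tbl 0x2F, slot 12 ⇒ 0x31007 (P1/RW1/US1/PS0)
  → PA=0x31D34  (2 entries read)
#5 VA=0x6137A2 (r,kernel):
  lvl0: tbl 0x1C, slot 3 ⇒ 0x32007 (P1/RW1/US1/PS0)
  lvl1: tbl 0x32, slot 19 ⇒ 0x34007 (P1/RW1/US1/PS0)
  → PA=0x347A2  (2 entries read)
#6 VA=0x161CFEC (r,kernel):
  lvl0: tbl 0x1C, slot 11 ⇒ 0x37007 (P1/RW1/US1/PS0)
  lvl1: tbl 0x37, slot 28 ⇒ 0x39007 (P1/RW1/US1/PS0)
  → PA=0x39FEC  (2 entries read)
#7 VA=0x221DD1F (r,kernel):
  lvl0: tbl 0x1C, slot 17 ⇒ 0x3C007 (P1/RW1/US1/PS0)
  lvl1: tbl 0x3C, slot 29 ⇒ 0x40007 (P1/RW1/US1/PS0)
  → PA=0x40D1F  (2 entries read)

Entries read for #6: 2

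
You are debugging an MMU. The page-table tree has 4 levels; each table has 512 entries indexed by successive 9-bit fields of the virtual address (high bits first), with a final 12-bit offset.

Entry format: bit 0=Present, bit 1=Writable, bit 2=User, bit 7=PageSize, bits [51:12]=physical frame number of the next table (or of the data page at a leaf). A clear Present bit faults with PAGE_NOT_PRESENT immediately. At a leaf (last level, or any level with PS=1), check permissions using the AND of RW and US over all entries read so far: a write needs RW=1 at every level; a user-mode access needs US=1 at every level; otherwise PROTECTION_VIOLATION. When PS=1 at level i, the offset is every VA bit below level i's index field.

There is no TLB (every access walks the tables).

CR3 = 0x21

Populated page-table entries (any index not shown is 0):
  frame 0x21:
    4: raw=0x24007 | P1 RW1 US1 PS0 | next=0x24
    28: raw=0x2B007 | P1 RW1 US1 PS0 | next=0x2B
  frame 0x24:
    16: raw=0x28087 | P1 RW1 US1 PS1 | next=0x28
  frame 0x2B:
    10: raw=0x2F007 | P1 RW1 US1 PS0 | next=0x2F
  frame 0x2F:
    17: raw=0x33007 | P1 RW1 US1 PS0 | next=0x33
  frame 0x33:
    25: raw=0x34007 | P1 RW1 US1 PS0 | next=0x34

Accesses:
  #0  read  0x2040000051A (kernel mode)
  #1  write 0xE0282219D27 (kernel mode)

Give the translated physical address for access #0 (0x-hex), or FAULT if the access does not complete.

Per-access translation:
#0 VA=0x2040000051A (r,kernel):
  L0: frame=0x21 idx=4 entry=0x24007 [P=1 RW=1 US=1 PS=0]
  L1: frame=0x24 idx=16 entry=0x28087 [P=1 RW=1 US=1 PS=1]
  ✓ 0x2851A (huge @L1)  — 2 lookups
#1 VA=0xE0282219D27 (w,kernel):
  L0: frame=0x21 idx=28 entry=0x2B007 [P=1 RW=1 US=1 PS=0]
  L1: frame=0x2B idx=10 entry=0x2F007 [P=1 RW=1 US=1 PS=0]
  L2: frame=0x2F idx=17 entry=0x33007 [P=1 RW=1 US=1 PS=0]
  L3: frame=0x33 idx=25 entry=0x34007 [P=1 RW=1 US=1 PS=0]
  ✓ 0x34D27  — 4 lookups

Access #0 PA: 0x2851A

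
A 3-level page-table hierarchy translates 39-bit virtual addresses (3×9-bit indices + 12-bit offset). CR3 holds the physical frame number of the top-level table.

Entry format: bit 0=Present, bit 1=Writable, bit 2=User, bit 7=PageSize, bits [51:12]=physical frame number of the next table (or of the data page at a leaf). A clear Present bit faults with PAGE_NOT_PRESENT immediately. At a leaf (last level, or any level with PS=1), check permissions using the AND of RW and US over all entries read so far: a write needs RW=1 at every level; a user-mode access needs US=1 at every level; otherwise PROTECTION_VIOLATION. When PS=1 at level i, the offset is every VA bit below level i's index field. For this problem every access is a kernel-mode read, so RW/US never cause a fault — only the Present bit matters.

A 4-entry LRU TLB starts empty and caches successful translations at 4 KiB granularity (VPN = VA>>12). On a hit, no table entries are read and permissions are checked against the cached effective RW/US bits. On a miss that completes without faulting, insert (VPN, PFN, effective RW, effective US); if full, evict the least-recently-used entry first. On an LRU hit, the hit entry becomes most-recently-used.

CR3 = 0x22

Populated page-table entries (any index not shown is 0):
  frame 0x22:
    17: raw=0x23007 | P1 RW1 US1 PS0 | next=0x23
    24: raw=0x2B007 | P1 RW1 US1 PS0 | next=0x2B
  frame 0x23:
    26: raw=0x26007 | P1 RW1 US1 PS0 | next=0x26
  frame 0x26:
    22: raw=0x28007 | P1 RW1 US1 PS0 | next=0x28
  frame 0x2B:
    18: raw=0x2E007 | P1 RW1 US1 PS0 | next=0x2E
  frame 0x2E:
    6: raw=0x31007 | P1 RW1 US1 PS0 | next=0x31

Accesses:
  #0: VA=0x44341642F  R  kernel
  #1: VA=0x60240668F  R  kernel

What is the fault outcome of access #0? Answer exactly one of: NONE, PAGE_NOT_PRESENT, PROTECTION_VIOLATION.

Per-access translation:
#0 VA=0x44341642F (r,kernel):
  [0] read 0x22 idx=17: raw=0x23007 flags P=1 W=1 U=1 S=0
  [1] read 0x23 idx=26: raw=0x26007 flags P=1 W=1 U=1 S=0
  [2] read 0x26 idx=22: raw=0x28007 flags P=1 W=1 U=1 S=0
  → PA=0x2842F  (3 entries read)
#1 VA=0x60240668F (r,kernel):
  [0] read 0x22 idx=24: raw=0x2B007 flags P=1 W=1 U=1 S=0
  [1] read 0x2B idx=18: raw=0x2E007 flags P=1 W=1 U=1 S=0
  [2] read 0x2E idx=6: raw=0x31007 flags P=1 W=1 U=1 S=0
  → PA=0x3168F  (3 entries read)

Access #0 fault: NONE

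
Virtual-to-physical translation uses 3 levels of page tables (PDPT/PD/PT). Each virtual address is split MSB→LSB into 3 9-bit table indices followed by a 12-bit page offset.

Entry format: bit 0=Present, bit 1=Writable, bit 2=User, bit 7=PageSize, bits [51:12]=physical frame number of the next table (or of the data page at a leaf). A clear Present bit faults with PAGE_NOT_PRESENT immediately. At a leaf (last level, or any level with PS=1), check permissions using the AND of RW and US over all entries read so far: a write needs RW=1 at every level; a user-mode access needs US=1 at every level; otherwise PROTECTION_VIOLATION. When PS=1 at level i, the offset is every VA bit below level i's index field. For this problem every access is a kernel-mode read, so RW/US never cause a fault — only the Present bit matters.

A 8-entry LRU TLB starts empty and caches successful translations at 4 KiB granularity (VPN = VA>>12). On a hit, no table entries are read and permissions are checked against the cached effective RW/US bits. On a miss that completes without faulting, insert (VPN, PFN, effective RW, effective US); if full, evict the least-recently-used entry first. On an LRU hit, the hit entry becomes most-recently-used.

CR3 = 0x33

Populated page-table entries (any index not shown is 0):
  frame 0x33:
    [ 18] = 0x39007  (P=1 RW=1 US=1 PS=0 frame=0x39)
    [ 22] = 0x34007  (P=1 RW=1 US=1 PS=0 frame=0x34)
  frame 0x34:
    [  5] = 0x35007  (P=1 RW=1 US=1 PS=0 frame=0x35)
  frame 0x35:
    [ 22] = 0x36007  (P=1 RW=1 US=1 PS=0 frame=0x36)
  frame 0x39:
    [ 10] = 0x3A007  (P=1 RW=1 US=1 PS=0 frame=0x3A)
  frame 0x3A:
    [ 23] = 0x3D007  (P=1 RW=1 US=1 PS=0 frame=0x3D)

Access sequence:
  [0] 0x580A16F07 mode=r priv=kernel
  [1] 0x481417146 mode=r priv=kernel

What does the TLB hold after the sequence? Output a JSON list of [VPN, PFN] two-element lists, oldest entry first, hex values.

Walk each access:
#0 VA=0x580A16F07 (r,kernel):
  lvl0: tbl 0x33, slot 22 ⇒ 0x34007 (P1/RW1/US1/PS0)
  lvl1: tbl 0x34, slot 5 ⇒ 0x35007 (P1/RW1/US1/PS0)
  lvl2: tbl 0x35, slot 22 ⇒ 0x36007 (P1/RW1/US1/PS0)
  → PA=0x36F07  (3 entries read)
#1 VA=0x481417146 (r,kernel):
  lvl0: tbl 0x33, slot 18 ⇒ 0x39007 (P1/RW1/US1/PS0)
  lvl1: tbl 0x39, slot 10 ⇒ 0x3A007 (P1/RW1/US1/PS0)
  lvl2: tbl 0x3A, slot 23 ⇒ 0x3D007 (P1/RW1/US1/PS0)
  → PA=0x3D146  (3 entries read)

TLB: [["0x580A16", "0x36"], ["0x481417", "0x3D"]]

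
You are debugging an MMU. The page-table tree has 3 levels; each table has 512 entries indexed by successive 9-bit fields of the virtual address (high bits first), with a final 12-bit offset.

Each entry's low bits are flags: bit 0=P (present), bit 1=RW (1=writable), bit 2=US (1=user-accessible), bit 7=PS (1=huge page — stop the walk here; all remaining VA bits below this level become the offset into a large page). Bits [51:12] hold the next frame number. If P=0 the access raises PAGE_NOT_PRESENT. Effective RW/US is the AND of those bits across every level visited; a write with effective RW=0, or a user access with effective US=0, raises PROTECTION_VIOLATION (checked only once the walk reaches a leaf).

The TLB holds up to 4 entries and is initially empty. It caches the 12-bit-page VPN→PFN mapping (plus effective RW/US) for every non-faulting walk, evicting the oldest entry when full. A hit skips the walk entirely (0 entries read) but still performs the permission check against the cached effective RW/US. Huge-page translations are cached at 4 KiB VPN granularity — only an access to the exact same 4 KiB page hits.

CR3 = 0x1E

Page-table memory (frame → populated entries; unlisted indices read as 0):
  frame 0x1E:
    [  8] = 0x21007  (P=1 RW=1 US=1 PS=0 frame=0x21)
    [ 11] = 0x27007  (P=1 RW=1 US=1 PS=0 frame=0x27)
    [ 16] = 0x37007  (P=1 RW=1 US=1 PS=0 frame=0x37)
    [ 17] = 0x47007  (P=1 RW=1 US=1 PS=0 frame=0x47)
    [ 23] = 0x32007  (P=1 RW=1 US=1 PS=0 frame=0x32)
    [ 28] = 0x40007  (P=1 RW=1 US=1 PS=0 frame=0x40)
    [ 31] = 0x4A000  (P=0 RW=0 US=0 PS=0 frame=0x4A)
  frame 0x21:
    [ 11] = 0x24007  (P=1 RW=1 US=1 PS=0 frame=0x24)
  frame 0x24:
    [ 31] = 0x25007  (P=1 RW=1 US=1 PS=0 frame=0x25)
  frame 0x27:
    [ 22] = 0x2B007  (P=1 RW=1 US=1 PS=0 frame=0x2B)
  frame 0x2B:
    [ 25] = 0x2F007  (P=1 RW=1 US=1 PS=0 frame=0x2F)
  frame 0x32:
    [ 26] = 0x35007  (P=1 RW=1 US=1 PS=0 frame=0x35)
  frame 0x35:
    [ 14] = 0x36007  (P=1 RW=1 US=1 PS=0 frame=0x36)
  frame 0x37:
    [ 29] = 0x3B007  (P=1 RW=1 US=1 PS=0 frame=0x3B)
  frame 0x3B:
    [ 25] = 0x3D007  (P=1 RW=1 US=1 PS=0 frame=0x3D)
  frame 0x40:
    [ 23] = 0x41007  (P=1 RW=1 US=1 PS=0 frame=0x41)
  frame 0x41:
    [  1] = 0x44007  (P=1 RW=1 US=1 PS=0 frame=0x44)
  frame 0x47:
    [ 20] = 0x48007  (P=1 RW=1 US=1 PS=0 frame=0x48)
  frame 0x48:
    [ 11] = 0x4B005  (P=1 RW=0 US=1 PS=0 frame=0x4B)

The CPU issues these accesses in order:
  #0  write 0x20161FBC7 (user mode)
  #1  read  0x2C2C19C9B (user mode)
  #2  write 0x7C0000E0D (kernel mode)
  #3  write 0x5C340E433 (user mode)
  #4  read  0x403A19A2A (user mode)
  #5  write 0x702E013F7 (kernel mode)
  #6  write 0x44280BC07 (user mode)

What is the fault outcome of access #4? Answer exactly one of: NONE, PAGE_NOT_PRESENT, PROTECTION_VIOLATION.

Walk each access:
#0 VA=0x20161FBC7 (w,user):
  [0] read 0x1E idx=8: raw=0x21007 flags P=1 W=1 U=1 S=0
  [1] read 0x21 idx=11: raw=0x24007 flags P=1 W=1 U=1 S=0
  [2] read 0x24 idx=31: raw=0x25007 flags P=1 W=1 U=1 S=0
  ⇒ phys 0x25BC7  [3 reads]
#1 VA=0x2C2C19C9B (r,user):
  [0] read 0x1E idx=11: raw=0x27007 flags P=1 W=1 U=1 S=0
  [1] read 0x27 idx=22: raw=0x2B007 flags P=1 W=1 U=1 S=0
  [2] read 0x2B idx=25: raw=0x2F007 flags P=1 W=1 U=1 S=0
  ⇒ phys 0x2FC9B  [3 reads]
#2 VA=0x7C0000E0D (w,kernel):
  [0] read 0x1E idx=31: raw=0x4A000 flags P=0 W=0 U=0 S=0
  ⇒ fault: PAGE_NOT_PRESENT  — 1 lookups
#3 VA=0x5C340E433 (w,user):
  [0] read 0x1E idx=23: raw=0x32007 flags P=1 W=1 U=1 S=0
  [1] read 0x32 idx=26: raw=0x35007 flags P=1 W=1 U=1 S=0
  [2] read 0x35 idx=14: raw=0x36007 flags P=1 W=1 U=1 S=0
  ⇒ phys 0x36433  [3 reads]
#4 VA=0x403A19A2A (r,user):
  [0] read 0x1E idx=16: raw=0x37007 flags P=1 W=1 U=1 S=0
  [1] read 0x37 idx=29: raw=0x3B007 flags P=1 W=1 U=1 S=0
  [2] read 0x3B idx=25: raw=0x3D007 flags P=1 W=1 U=1 S=0
  ⇒ phys 0x3DA2A  [3 reads]
#5 VA=0x702E013F7 (w,kernel):
  [0] read 0x1E idx=28: raw=0x40007 flags P=1 W=1 U=1 S=0
  [1] read 0x40 idx=23: raw=0x41007 flags P=1 W=1 U=1 S=0
  [2] read 0x41 idx=1: raw=0x44007 flags P=1 W=1 U=1 S=0
  ⇒ phys 0x443F7  [3 reads]
#6 VA=0x44280BC07 (w,user):
  [0] read 0x1E idx=17: raw=0x47007 flags P=1 W=1 U=1 S=0
  [1] read 0x47 idx=20: raw=0x48007 flags P=1 W=1 U=1 S=0
  [2] read 0x48 idx=11: raw=0x4B005 flags P=1 W=0 U=1 S=0
  ⇒ fault: PROTECTION_VIOLATION  — 3 lookups

Access #4 fault: NONE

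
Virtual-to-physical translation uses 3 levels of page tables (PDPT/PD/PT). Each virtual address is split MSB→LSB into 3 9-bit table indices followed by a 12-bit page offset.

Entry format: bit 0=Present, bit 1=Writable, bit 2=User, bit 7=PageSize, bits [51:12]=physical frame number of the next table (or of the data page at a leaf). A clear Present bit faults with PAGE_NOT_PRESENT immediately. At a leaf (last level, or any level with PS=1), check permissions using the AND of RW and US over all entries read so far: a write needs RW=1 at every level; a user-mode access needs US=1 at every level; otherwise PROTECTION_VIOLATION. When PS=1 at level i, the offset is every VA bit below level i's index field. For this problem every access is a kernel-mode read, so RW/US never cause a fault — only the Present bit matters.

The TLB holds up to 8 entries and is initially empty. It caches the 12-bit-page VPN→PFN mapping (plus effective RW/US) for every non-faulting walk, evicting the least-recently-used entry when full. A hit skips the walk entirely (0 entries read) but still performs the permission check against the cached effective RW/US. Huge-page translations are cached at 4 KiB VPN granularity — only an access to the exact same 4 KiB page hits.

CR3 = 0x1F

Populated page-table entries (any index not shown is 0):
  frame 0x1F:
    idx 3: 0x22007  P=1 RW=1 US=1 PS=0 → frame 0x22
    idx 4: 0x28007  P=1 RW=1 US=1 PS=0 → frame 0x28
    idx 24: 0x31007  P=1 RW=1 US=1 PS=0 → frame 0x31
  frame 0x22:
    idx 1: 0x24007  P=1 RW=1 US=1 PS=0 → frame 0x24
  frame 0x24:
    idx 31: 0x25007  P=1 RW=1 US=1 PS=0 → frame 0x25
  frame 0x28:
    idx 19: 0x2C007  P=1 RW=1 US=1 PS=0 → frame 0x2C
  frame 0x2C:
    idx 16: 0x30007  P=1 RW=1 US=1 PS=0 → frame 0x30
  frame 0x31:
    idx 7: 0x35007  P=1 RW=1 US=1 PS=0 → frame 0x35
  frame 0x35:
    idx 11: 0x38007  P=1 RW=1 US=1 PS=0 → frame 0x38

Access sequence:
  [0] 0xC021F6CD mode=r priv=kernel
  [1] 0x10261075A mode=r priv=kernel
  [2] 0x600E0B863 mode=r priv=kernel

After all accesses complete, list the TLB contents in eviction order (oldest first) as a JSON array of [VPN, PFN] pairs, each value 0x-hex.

Walk each access:
#0 VA=0xC021F6CD (r,kernel):
  lvl0: tbl 0x1F, slot 3 ⇒ 0x22007 (P1/RW1/US1/PS0)
  lvl1: tbl 0x22, slot 1 ⇒ 0x24007 (P1/RW1/US1/PS0)
  lvl2: tbl 0x24, slot 31 ⇒ 0x25007 (P1/RW1/US1/PS0)
  ✓ 0x256CD  — 3 lookups
#1 VA=0x10261075A (r,kernel):
  lvl0: tbl 0x1F, slot 4 ⇒ 0x28007 (P1/RW1/US1/PS0)
  lvl1: tbl 0x28, slot 19 ⇒ 0x2C007 (P1/RW1/US1/PS0)
  lvl2: tbl 0x2C, slot 16 ⇒ 0x30007 (P1/RW1/US1/PS0)
  ✓ 0x3075A  — 3 lookups
#2 VA=0x600E0B863 (r,kernel):
  lvl0: tbl 0x1F, slot 24 ⇒ 0x31007 (P1/RW1/US1/PS0)
  lvl1: tbl 0x31, slot 7 ⇒ 0x35007 (P1/RW1/US1/PS0)
  lvl2: tbl 0x35, slot 11 ⇒ 0x38007 (P1/RW1/US1/PS0)
  ✓ 0x38863  — 3 lookups

TLB: [["0xC021F", "0x25"], ["0x102610", "0x30"], ["0x600E0B", "0x38"]]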